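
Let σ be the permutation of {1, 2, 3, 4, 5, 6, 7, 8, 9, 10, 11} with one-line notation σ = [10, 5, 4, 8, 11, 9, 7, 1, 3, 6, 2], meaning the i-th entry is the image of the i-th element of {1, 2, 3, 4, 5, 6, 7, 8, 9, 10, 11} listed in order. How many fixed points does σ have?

The fixed points (elements with σ(x) = x) are {7}, so there is 1.

1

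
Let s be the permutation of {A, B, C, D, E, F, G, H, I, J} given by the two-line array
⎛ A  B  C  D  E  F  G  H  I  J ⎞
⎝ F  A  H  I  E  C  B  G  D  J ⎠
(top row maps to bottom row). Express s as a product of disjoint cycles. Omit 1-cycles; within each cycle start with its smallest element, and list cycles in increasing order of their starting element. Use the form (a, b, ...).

(A, F, C, H, G, B)(D, I)

Iterating s from A gives A → F → C → H → G → B → A; that is the 6-cycle (A, F, C, H, G, B).
Continuing from each remaining unvisited element yields (A, F, C, H, G, B)(D, I).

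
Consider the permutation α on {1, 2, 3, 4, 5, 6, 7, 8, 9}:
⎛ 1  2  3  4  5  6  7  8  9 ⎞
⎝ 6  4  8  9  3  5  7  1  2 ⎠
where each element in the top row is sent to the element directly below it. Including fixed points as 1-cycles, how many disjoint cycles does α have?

3

The cycle decomposition is (1, 6, 5, 3, 8)(2, 4, 9)(7), which has 3 cycles (counting 1-cycles).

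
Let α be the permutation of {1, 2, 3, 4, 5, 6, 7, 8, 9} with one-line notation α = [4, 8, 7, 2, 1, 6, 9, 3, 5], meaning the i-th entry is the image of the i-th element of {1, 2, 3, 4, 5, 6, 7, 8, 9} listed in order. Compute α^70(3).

Tracing 3 → 7 → … returns to 3 after 8 steps, so 3 lies in an 8-cycle (1 4 2 8 3 7 9 5).
On an 8-cycle, α^8 is the identity, so α^70 = α^6 there (70 ≡ 6 mod 8).
Stepping 6 places around the cycle: 3 → 7 → 9 → 5 → 1 → 4 → 2.

2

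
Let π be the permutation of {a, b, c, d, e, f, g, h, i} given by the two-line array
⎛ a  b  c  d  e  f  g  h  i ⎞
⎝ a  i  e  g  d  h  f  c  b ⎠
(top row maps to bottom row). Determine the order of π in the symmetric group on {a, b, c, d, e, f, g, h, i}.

Writing π as disjoint cycles, the cycle lengths are 6, 2, 1.
The order of π is the least common multiple of its cycle lengths: lcm(6, 2) = 6.

6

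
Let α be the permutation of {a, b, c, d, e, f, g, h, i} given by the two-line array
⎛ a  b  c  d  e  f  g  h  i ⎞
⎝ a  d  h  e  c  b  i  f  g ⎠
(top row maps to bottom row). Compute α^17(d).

b

Tracing d → e → … returns to d after 6 steps, so d lies in a 6-cycle (b d e c h f).
On a 6-cycle, α^6 is the identity, so α^17 = α^5 there (17 ≡ 5 mod 6).
Advancing 5 steps from d: d → e → c → h → f → b.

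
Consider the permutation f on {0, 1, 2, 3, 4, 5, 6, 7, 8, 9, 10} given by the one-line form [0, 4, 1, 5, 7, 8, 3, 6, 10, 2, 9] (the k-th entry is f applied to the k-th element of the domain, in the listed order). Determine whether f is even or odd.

odd

In disjoint-cycle form the cycle lengths are 10, 1.
A cycle of length ℓ contributes ℓ−1 transpositions, so f is a product of 9 transpositions — odd.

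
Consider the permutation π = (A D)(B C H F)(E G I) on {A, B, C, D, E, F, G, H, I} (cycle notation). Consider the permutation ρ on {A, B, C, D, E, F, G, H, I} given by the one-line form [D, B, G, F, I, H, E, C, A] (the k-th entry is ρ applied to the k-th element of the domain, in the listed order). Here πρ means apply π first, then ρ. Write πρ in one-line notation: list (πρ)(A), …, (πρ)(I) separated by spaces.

(πρ)(x) = ρ(π(x)). Computing each image: ρ(π(A)) = ρ(D) = F, ρ(π(B)) = ρ(C) = G, ρ(π(C)) = ρ(H) = C, ρ(π(D)) = ρ(A) = D, ρ(π(E)) = ρ(G) = E, ρ(π(F)) = ρ(B) = B, ρ(π(G)) = ρ(I) = A, ρ(π(H)) = ρ(F) = H, ρ(π(I)) = ρ(E) = I.
Hence πρ = [F G C D E B A H I].

F G C D E B A H I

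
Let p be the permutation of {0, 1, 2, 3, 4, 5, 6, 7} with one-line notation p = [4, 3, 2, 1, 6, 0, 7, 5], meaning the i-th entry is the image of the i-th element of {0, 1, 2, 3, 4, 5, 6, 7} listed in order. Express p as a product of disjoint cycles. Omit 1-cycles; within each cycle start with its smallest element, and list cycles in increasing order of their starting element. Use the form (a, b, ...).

(0, 4, 6, 7, 5)(1, 3)

From 0: 0 → 4 → 6 → 7 → 5 → 0, closing the cycle (0, 4, 6, 7, 5).
Repeating from the next unused element and collecting all non-trivial cycles gives (0, 4, 6, 7, 5)(1, 3).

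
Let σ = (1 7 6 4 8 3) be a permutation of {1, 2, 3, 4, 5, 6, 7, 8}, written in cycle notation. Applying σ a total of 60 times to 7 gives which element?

7

7 lies in the 6-cycle (1 7 6 4 8 3).
Powers repeat with period 6 on this cycle, and 60 mod 6 = 0, so σ^60(7) = σ^0(7).
So σ^60(7) = 7.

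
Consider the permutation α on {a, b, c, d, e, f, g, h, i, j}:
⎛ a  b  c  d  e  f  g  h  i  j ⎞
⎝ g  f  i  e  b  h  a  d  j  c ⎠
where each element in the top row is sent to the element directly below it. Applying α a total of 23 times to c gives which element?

j

Tracing c → i → … returns to c after 3 steps, so c lies in a 3-cycle (c, i, j).
Since the cycle has length 3, α^23 acts on it the same as α^2 (23 mod 3 = 2).
Stepping 2 places around the cycle: c → i → j.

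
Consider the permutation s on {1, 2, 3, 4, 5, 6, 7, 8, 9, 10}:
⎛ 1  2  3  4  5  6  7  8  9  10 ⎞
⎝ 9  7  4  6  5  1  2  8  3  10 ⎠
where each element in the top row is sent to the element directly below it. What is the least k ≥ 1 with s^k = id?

10

Writing s as disjoint cycles, the cycle lengths are 5, 2, 1, 1, 1.
The order of s is the least common multiple of its cycle lengths: lcm(5, 2) = 10.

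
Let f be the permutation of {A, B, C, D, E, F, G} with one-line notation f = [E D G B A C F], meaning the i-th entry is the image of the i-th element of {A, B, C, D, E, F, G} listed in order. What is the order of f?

Writing f as disjoint cycles, the cycle lengths are 3, 2, 2.
The order is lcm(3, 2, 2) = 6.

6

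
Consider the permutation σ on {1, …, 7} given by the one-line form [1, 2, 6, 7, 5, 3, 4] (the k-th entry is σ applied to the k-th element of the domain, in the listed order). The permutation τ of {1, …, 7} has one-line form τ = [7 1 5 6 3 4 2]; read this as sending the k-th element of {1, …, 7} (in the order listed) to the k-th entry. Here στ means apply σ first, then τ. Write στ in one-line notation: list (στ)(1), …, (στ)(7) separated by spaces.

For each element, apply σ then τ: 1 → 1 → 7; 2 → 2 → 1; 3 → 6 → 4; 4 → 7 → 2; 5 → 5 → 3; 6 → 3 → 5; 7 → 4 → 6.
Collecting the images, στ = [7 1 4 2 3 5 6].

7 1 4 2 3 5 6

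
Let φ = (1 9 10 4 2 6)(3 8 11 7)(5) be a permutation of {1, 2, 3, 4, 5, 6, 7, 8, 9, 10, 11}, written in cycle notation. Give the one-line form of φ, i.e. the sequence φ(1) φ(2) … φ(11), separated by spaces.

9 6 8 2 5 1 3 11 10 4 7

Reading each image from the cycles: 1↦9, 2↦6, 3↦8, 4↦2, 5↦5, 6↦1, 7↦3, 8↦11, 9↦10, 10↦4, 11↦7.
So the one-line form is 9 6 8 2 5 1 3 11 10 4 7.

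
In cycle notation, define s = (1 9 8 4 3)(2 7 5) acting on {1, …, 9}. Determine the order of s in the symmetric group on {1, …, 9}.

15

The cycle type of s is (5, 3, 1).
Since disjoint cycles commute, ord(s) = lcm(5, 3) = 15.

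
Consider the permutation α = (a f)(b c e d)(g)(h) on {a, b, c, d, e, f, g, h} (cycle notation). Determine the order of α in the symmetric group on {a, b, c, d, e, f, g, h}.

4

The cycle type of α is (4, 2, 1, 1).
Since disjoint cycles commute, ord(α) = lcm(4, 2) = 4.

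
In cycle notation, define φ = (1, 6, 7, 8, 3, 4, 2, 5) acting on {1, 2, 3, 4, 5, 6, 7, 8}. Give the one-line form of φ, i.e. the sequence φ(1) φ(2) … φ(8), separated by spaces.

6 5 4 2 1 7 8 3

Reading each image from the cycles: 1→6, 2→5, 3→4, 4→2, 5→1, 6→7, 7→8, 8→3.
Listing these in domain order gives 6 5 4 2 1 7 8 3.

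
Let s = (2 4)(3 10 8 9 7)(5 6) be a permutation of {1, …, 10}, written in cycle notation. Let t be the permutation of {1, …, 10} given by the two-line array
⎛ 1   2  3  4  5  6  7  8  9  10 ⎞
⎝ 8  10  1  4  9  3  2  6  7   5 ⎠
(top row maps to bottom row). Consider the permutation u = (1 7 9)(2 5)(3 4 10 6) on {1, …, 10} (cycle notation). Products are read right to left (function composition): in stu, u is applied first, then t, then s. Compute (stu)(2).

Chase 2: u(2) = 5; t(5) = 9; s(9) = 7. Hence (stu)(2) = 7.

7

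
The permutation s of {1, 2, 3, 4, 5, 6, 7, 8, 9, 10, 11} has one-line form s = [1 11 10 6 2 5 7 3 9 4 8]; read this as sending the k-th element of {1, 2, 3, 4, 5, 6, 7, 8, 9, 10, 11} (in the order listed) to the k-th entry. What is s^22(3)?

11

Tracing 3 → 10 → … returns to 3 after 8 steps, so 3 lies in an 8-cycle (2, 11, 8, 3, 10, 4, 6, 5).
On an 8-cycle, s^8 is the identity, so s^22 = s^6 there (22 ≡ 6 mod 8).
Stepping 6 places around the cycle: 3 → 10 → 4 → 6 → 5 → 2 → 11.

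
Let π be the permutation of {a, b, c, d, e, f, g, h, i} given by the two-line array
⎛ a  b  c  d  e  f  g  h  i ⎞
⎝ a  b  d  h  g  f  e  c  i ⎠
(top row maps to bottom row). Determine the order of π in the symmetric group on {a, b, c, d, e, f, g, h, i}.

The disjoint-cycle form of π has cycle lengths 3, 2, 1, 1, 1, 1.
Since disjoint cycles commute, ord(π) = lcm(3, 2) = 6.

6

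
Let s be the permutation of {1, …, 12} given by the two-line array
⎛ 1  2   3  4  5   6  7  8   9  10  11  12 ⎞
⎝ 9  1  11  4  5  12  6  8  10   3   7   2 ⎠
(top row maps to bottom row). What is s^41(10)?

12

Tracing 10 → 3 → … returns to 10 after 9 steps, so 10 lies in a 9-cycle (1 9 10 3 11 7 6 12 2).
Powers repeat with period 9 on this cycle, and 41 mod 9 = 5, so s^41(10) = s^5(10).
Advancing 5 steps from 10: 10 → 3 → 11 → 7 → 6 → 12.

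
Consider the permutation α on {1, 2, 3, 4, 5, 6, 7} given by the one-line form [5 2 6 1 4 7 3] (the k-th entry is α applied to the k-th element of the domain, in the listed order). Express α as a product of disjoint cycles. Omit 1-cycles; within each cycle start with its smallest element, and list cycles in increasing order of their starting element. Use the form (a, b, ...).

(1, 5, 4)(3, 6, 7)

Iterating α from 1 gives 1 → 5 → 4 → 1; that is the 3-cycle (1, 5, 4).
Continuing from each remaining unvisited element yields (1, 5, 4)(3, 6, 7).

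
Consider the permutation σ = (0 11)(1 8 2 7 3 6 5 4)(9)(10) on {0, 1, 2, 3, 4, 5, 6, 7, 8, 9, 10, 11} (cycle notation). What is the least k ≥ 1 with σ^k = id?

8

The cycle type of σ is (8, 2, 1, 1).
Since disjoint cycles commute, ord(σ) = lcm(8, 2) = 8.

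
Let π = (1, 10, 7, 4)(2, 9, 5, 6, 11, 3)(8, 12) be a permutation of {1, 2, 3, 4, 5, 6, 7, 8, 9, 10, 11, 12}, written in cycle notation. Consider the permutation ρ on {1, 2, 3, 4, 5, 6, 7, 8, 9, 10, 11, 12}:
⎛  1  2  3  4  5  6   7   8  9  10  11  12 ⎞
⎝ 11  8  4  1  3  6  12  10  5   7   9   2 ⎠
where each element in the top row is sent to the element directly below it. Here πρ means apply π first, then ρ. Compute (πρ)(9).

3

(πρ)(9) = ρ(π(9)). π(9) = 5, then ρ(5) = 3. So (πρ)(9) = 3.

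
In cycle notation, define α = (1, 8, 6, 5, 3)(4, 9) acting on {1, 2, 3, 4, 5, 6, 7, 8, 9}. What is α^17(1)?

6

1 lies in the 5-cycle (1, 8, 6, 5, 3).
Powers repeat with period 5 on this cycle, and 17 mod 5 = 2, so α^17(1) = α^2(1).
Advancing 2 steps from 1: 1 → 8 → 6.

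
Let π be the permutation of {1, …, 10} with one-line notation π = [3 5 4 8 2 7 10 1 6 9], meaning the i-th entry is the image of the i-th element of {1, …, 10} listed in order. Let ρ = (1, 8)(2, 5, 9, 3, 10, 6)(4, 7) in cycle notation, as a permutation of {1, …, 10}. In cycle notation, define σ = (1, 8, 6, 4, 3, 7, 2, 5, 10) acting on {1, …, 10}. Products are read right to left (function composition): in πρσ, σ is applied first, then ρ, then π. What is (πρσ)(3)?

8

Chase 3: σ(3) = 7; ρ(7) = 4; π(4) = 8. Hence (πρσ)(3) = 8.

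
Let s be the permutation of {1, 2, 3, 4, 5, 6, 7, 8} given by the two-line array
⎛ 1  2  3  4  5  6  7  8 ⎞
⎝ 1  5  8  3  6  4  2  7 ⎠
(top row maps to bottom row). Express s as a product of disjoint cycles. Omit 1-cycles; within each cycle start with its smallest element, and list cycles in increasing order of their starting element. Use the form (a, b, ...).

(2, 5, 6, 4, 3, 8, 7)

Iterating s from 2 gives 2 → 5 → 6 → 4 → 3 → 8 → 7 → 2; that is the 7-cycle (2, 5, 6, 4, 3, 8, 7).
Continuing from each remaining unvisited element yields (2, 5, 6, 4, 3, 8, 7).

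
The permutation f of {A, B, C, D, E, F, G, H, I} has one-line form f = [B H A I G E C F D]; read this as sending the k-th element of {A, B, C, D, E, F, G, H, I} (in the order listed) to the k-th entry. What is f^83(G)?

Tracing G → C → … returns to G after 7 steps, so G lies in a 7-cycle (A B H F E G C).
Powers repeat with period 7 on this cycle, and 83 mod 7 = 6, so f^83(G) = f^6(G).
Stepping 6 places around the cycle: G → C → A → B → H → F → E.

E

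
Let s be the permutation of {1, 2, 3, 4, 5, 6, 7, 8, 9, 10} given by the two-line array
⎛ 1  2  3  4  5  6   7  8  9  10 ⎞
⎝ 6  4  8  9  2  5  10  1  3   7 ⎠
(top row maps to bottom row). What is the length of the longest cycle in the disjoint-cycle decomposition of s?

8

Decomposing into disjoint cycles gives (1 6 5 2 4 9 3 8)(7 10); the longest has length 8.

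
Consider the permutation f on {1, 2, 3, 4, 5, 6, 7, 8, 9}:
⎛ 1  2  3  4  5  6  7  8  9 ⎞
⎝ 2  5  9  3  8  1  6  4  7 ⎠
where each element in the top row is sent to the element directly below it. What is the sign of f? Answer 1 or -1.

1

In disjoint-cycle form the cycle lengths are 9.
A cycle is odd iff its length is even; f has 0 even-length cycles, so sgn(f) = (−1)^0 and f is even.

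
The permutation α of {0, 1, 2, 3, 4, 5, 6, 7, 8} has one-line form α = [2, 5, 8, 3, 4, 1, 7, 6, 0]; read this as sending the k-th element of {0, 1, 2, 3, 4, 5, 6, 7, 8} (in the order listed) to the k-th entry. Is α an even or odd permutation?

even

In disjoint-cycle form the cycle lengths are 3, 2, 2, 1, 1.
A cycle is odd iff its length is even; α has 2 even-length cycles, so sgn(α) = (−1)^2 and α is even.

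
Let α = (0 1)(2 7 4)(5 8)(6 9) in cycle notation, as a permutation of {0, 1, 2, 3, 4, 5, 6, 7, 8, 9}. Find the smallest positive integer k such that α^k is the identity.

The cycle type of α is (3, 2, 2, 2, 1).
The order is lcm(3, 2, 2, 2) = 6.

6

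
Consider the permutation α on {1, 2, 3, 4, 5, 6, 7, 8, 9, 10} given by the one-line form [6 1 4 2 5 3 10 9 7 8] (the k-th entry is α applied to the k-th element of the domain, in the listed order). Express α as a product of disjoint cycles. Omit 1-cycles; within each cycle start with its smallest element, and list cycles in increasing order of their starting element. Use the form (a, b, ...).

From 1: 1 → 6 → 3 → 4 → 2 → 1, closing the cycle (1, 6, 3, 4, 2).
Repeating from the next unused element and collecting all non-trivial cycles gives (1, 6, 3, 4, 2)(7, 10, 8, 9).

(1, 6, 3, 4, 2)(7, 10, 8, 9)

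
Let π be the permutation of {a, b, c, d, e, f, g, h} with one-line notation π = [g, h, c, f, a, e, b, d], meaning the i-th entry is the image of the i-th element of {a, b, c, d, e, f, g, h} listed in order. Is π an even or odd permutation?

even

In disjoint-cycle form the cycle lengths are 7, 1.
A cycle of length ℓ contributes ℓ−1 transpositions, so π is a product of 6 transpositions — even.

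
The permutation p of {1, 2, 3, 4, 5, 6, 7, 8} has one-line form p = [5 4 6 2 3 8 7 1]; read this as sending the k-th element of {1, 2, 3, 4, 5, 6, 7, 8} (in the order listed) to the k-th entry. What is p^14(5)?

1

Tracing 5 → 3 → … returns to 5 after 5 steps, so 5 lies in a 5-cycle (1, 5, 3, 6, 8).
On a 5-cycle, p^5 is the identity, so p^14 = p^4 there (14 ≡ 4 mod 5).
Advancing 4 steps from 5: 5 → 3 → 6 → 8 → 1.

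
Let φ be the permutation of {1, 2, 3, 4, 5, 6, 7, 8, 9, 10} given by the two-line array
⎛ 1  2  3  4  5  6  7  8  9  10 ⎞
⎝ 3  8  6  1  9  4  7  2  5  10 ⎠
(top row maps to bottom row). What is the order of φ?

4

Decomposing into disjoint cycles gives cycle lengths 4, 2, 2, 1, 1.
The order is lcm(4, 2, 2) = 4.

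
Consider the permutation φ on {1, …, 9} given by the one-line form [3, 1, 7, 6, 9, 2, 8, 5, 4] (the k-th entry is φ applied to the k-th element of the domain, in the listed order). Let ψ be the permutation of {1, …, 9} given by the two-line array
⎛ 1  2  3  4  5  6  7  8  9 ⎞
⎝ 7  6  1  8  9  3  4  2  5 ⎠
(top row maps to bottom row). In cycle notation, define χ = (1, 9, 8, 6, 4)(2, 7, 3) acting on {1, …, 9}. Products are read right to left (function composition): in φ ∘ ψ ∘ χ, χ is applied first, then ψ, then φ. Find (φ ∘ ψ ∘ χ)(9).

Apply the permutations in order: χ(9) = 8, then ψ(8) = 2, then φ(2) = 1. So (φ ∘ ψ ∘ χ)(9) = 1.

1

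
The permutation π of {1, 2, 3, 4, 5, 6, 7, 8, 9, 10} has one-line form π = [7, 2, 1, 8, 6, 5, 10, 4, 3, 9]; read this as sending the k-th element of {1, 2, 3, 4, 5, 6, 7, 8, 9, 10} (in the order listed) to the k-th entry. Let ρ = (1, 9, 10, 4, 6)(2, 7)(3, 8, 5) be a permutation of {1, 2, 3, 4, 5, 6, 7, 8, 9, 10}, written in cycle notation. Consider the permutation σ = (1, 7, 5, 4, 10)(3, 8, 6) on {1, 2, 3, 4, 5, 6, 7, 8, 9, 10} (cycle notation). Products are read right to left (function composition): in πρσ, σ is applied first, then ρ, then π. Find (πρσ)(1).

2

Chase 1: σ(1) = 7; ρ(7) = 2; π(2) = 2. Hence (πρσ)(1) = 2.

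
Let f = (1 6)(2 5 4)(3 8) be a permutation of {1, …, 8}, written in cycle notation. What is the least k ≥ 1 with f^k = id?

The disjoint cycles have lengths 3, 2, 2, 1.
The order is lcm(3, 2, 2) = 6.

6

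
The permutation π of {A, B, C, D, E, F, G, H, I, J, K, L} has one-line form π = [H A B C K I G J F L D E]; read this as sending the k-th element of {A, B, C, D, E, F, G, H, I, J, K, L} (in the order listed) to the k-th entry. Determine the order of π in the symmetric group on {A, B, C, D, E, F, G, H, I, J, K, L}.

18

The disjoint-cycle form of π has cycle lengths 9, 2, 1.
The order is lcm(9, 2) = 18.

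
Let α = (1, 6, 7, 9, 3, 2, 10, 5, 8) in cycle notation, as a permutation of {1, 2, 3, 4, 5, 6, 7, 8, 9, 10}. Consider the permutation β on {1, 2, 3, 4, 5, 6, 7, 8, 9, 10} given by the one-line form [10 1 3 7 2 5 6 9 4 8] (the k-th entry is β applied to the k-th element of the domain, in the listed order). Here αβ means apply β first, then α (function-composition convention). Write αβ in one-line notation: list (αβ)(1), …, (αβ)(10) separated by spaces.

5 6 2 9 10 8 7 3 4 1

For each element, apply β then α: 1 → 10 → 5; 2 → 1 → 6; 3 → 3 → 2; 4 → 7 → 9; 5 → 2 → 10; 6 → 5 → 8; 7 → 6 → 7; 8 → 9 → 3; 9 → 4 → 4; 10 → 8 → 1.
Collecting the images, αβ = [5 6 2 9 10 8 7 3 4 1].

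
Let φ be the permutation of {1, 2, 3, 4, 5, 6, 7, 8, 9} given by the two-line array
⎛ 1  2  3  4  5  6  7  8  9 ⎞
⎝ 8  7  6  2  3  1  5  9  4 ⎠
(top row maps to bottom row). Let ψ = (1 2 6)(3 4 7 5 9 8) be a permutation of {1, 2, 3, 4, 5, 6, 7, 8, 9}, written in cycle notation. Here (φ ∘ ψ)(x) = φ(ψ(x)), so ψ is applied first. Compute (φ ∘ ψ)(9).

First apply ψ: ψ(9) = 8, then φ(8) = 9. Thus (φ ∘ ψ)(9) = 9.

9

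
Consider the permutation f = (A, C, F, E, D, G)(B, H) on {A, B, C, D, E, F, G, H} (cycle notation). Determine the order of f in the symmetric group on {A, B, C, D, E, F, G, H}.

The disjoint cycles have lengths 6, 2.
The order is lcm(6, 2) = 6.

6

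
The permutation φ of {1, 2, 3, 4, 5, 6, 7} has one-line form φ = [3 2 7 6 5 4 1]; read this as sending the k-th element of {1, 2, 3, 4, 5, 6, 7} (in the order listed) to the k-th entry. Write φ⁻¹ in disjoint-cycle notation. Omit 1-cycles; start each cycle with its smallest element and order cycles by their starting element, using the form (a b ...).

(1 7 3)(4 6)

The cycle decomposition of φ is (1 3 7)(4 6).
The inverse reverses every cycle; in canonical form, φ⁻¹ = (1 7 3)(4 6).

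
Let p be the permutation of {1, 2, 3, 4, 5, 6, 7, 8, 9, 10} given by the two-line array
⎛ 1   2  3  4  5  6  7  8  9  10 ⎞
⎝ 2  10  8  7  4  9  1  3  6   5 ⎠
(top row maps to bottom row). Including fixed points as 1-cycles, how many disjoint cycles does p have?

3

The cycle decomposition is (1, 2, 10, 5, 4, 7)(3, 8)(6, 9), which has 3 cycles (counting 1-cycles).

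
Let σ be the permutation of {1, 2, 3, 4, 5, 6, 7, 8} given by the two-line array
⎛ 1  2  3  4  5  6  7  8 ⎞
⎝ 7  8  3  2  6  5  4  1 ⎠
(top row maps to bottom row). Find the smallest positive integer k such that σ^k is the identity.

10

The disjoint-cycle form of σ has cycle lengths 5, 2, 1.
Since disjoint cycles commute, ord(σ) = lcm(5, 2) = 10.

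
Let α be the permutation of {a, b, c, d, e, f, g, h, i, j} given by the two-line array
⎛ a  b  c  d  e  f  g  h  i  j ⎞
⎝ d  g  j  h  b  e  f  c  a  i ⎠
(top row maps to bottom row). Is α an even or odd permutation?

even

In disjoint-cycle form the cycle lengths are 6, 4.
A cycle of length ℓ contributes ℓ−1 transpositions, so α is a product of 5 + 3 = 8 transpositions — even.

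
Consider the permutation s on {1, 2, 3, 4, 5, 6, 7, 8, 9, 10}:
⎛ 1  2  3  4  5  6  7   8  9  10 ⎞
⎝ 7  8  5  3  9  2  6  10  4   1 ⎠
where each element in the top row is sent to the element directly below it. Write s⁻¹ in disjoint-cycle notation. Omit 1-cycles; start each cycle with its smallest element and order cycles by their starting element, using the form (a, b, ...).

First write s in disjoint cycles: (1, 7, 6, 2, 8, 10)(3, 5, 9, 4).
Reversing each cycle (and rotating so the smallest element leads) gives s⁻¹ = (1, 10, 8, 2, 6, 7)(3, 4, 9, 5).

(1, 10, 8, 2, 6, 7)(3, 4, 9, 5)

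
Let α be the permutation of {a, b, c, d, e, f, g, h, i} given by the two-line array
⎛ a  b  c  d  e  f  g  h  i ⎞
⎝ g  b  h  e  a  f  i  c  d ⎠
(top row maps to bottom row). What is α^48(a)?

d

Tracing a → g → … returns to a after 5 steps, so a lies in a 5-cycle (a, g, i, d, e).
Since the cycle has length 5, α^48 acts on it the same as α^3 (48 mod 5 = 3).
Stepping 3 places around the cycle: a → g → i → d.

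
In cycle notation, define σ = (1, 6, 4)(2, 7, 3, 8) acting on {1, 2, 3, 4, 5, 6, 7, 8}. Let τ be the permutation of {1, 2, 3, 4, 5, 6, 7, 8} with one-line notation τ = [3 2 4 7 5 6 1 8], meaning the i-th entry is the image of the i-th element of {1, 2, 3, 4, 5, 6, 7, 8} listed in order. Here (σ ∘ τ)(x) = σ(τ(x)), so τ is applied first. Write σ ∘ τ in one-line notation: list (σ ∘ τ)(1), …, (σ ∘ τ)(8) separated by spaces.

For each element, apply τ then σ: 1 → 3 → 8; 2 → 2 → 7; 3 → 4 → 1; 4 → 7 → 3; 5 → 5 → 5; 6 → 6 → 4; 7 → 1 → 6; 8 → 8 → 2.
Collecting the images, σ ∘ τ = [8 7 1 3 5 4 6 2].

8 7 1 3 5 4 6 2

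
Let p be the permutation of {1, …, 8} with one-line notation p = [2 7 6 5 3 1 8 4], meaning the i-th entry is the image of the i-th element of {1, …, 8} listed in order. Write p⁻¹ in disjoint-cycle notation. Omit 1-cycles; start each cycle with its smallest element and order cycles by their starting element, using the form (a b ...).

First write p in disjoint cycles: (1 2 7 8 4 5 3 6).
Reversing each cycle (and rotating so the smallest element leads) gives p⁻¹ = (1 6 3 5 4 8 7 2).

(1 6 3 5 4 8 7 2)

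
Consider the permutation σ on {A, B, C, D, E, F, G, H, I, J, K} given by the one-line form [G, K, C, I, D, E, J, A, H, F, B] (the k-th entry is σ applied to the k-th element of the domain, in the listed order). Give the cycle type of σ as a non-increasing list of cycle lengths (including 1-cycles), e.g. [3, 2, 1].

The disjoint cycles are (A G J F E D I H)(B K)(C), with lengths 8, 2, 1 in non-increasing order.

[8, 2, 1]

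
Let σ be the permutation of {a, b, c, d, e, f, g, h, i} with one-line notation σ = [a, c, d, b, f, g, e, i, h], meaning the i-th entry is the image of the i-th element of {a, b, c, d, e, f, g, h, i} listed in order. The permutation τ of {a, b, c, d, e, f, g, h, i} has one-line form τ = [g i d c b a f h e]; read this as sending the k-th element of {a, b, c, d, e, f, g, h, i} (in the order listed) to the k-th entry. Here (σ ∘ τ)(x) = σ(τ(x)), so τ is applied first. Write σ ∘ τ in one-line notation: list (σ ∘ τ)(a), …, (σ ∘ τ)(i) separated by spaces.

For each element, apply τ then σ: a → g → e; b → i → h; c → d → b; d → c → d; e → b → c; f → a → a; g → f → g; h → h → i; i → e → f.
So σ ∘ τ in one-line form is e h b d c a g i f.

e h b d c a g i f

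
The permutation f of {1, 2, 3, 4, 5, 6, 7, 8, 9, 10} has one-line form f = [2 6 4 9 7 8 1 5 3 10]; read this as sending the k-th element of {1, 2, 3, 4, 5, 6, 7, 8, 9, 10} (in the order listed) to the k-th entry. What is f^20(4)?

Tracing 4 → 9 → … returns to 4 after 3 steps, so 4 lies in a 3-cycle (3, 4, 9).
On a 3-cycle, f^3 is the identity, so f^20 = f^2 there (20 ≡ 2 mod 3).
Advancing 2 steps from 4: 4 → 9 → 3.

3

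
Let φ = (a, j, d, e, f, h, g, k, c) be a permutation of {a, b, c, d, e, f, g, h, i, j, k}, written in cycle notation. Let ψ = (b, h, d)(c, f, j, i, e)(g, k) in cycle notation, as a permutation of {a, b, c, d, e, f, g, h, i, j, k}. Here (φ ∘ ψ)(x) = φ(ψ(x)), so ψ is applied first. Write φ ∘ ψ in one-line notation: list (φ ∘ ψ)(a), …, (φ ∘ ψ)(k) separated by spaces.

(φ ∘ ψ)(x) = φ(ψ(x)). Computing each image: φ(ψ(a)) = φ(a) = j, φ(ψ(b)) = φ(h) = g, φ(ψ(c)) = φ(f) = h, φ(ψ(d)) = φ(b) = b, φ(ψ(e)) = φ(c) = a, φ(ψ(f)) = φ(j) = d, φ(ψ(g)) = φ(k) = c, φ(ψ(h)) = φ(d) = e, φ(ψ(i)) = φ(e) = f, φ(ψ(j)) = φ(i) = i, φ(ψ(k)) = φ(g) = k.
Hence φ ∘ ψ = [j g h b a d c e f i k].

j g h b a d c e f i k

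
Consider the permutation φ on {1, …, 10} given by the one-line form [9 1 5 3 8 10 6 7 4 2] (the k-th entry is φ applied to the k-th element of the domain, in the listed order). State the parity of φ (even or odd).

In disjoint-cycle form the cycle lengths are 10.
A cycle is odd iff its length is even; φ has 1 even-length cycle, so sgn(φ) = (−1)^1 and φ is odd.

odd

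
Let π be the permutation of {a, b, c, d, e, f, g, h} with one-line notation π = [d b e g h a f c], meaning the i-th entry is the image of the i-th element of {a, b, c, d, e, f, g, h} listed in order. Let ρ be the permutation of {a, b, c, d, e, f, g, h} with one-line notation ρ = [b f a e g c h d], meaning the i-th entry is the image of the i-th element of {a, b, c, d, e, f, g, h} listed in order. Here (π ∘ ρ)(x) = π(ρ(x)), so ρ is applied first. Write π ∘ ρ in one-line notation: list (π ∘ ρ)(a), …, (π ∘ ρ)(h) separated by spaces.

Chase each element through ρ then π: a → b → b; b → f → a; c → a → d; d → e → h; e → g → f; f → c → e; g → h → c; h → d → g.
Collecting the images, π ∘ ρ = [b a d h f e c g].

b a d h f e c g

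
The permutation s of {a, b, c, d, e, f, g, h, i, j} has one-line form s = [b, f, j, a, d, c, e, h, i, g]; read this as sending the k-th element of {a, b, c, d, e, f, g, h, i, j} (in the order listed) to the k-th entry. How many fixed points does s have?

The fixed points (elements with s(x) = x) are {h, i}, so there are 2.

2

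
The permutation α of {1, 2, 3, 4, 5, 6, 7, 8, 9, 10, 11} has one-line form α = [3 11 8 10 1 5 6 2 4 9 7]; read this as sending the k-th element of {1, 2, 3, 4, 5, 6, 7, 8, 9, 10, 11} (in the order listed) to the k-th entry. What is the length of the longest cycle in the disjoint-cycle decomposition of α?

Decomposing into disjoint cycles gives (1 3 8 2 11 7 6 5)(4 10 9); the longest has length 8.

8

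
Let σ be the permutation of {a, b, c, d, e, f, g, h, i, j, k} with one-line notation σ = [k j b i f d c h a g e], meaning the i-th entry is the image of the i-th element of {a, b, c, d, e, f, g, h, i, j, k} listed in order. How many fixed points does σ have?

1

The fixed points (elements with σ(x) = x) are {h}, so there is 1.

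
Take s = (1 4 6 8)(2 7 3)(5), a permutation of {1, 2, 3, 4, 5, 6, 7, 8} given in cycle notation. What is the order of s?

The cycle type of s is (4, 3, 1).
The order of s is the least common multiple of its cycle lengths: lcm(4, 3) = 12.

12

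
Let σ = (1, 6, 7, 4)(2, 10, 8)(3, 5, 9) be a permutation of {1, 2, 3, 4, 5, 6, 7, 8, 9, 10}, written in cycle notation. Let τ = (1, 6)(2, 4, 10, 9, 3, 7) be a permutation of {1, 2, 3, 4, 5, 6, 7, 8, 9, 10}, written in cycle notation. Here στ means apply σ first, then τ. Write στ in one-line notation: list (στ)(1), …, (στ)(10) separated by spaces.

(στ)(x) = τ(σ(x)). Computing each image: τ(σ(1)) = τ(6) = 1, τ(σ(2)) = τ(10) = 9, τ(σ(3)) = τ(5) = 5, τ(σ(4)) = τ(1) = 6, τ(σ(5)) = τ(9) = 3, τ(σ(6)) = τ(7) = 2, τ(σ(7)) = τ(4) = 10, τ(σ(8)) = τ(2) = 4, τ(σ(9)) = τ(3) = 7, τ(σ(10)) = τ(8) = 8.
Hence στ = [1 9 5 6 3 2 10 4 7 8].

1 9 5 6 3 2 10 4 7 8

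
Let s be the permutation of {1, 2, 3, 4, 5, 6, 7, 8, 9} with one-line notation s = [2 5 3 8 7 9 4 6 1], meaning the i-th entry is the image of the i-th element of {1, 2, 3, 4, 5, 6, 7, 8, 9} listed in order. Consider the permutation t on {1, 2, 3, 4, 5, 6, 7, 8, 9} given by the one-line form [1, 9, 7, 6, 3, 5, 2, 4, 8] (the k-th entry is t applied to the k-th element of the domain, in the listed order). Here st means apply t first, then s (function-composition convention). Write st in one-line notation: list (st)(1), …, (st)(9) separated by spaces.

2 1 4 9 3 7 5 8 6

(st)(x) = s(t(x)). Computing each image: s(t(1)) = s(1) = 2, s(t(2)) = s(9) = 1, s(t(3)) = s(7) = 4, s(t(4)) = s(6) = 9, s(t(5)) = s(3) = 3, s(t(6)) = s(5) = 7, s(t(7)) = s(2) = 5, s(t(8)) = s(4) = 8, s(t(9)) = s(8) = 6.
Hence st = [2 1 4 9 3 7 5 8 6].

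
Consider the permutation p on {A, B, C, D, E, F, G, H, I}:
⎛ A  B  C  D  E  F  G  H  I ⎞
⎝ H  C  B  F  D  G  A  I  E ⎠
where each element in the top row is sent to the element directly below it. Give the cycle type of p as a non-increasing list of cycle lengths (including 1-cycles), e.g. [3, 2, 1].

The disjoint cycles are (A H I E D F G)(B C), with lengths 7, 2 in non-increasing order.

[7, 2]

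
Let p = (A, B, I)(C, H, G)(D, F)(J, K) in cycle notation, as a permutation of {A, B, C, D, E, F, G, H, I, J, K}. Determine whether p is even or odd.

The cycle lengths are 3, 3, 2, 2, 1.
A cycle of length ℓ contributes ℓ−1 transpositions, so p is a product of 2 + 2 + 1 + 1 = 6 transpositions — even.

even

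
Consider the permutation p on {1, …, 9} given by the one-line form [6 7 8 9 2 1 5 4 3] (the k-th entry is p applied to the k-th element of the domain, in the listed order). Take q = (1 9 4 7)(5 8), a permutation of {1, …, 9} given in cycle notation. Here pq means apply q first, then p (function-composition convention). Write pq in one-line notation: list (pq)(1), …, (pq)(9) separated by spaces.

3 7 8 5 4 1 6 2 9

(pq)(x) = p(q(x)). Computing each image: p(q(1)) = p(9) = 3, p(q(2)) = p(2) = 7, p(q(3)) = p(3) = 8, p(q(4)) = p(7) = 5, p(q(5)) = p(8) = 4, p(q(6)) = p(6) = 1, p(q(7)) = p(1) = 6, p(q(8)) = p(5) = 2, p(q(9)) = p(4) = 9.
Hence pq = [3 7 8 5 4 1 6 2 9].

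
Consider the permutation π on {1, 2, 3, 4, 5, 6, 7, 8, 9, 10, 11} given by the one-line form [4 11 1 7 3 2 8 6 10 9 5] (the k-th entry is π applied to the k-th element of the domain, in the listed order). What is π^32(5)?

Tracing 5 → 3 → … returns to 5 after 9 steps, so 5 lies in a 9-cycle (1, 4, 7, 8, 6, 2, 11, 5, 3).
Since the cycle has length 9, π^32 acts on it the same as π^5 (32 mod 9 = 5).
Advancing 5 steps from 5: 5 → 3 → 1 → 4 → 7 → 8.

8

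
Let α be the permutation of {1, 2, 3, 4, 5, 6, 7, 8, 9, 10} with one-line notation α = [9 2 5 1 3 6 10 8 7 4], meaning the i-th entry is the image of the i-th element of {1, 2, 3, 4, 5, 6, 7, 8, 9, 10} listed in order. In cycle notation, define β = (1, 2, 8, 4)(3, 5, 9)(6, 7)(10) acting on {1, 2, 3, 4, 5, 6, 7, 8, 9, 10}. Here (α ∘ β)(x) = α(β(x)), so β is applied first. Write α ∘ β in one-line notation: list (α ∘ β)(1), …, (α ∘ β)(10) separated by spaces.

2 8 3 9 7 10 6 1 5 4

Chase each element through β then α: 1 → 2 → 2; 2 → 8 → 8; 3 → 5 → 3; 4 → 1 → 9; 5 → 9 → 7; 6 → 7 → 10; 7 → 6 → 6; 8 → 4 → 1; 9 → 3 → 5; 10 → 10 → 4.
Collecting the images, α ∘ β = [2 8 3 9 7 10 6 1 5 4].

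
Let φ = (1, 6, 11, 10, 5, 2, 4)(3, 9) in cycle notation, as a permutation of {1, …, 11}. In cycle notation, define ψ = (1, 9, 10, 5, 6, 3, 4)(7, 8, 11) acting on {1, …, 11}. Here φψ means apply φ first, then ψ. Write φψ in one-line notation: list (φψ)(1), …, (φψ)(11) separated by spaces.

3 1 10 9 2 7 8 11 4 6 5

Chase each element through φ then ψ: 1 → 6 → 3; 2 → 4 → 1; 3 → 9 → 10; 4 → 1 → 9; 5 → 2 → 2; 6 → 11 → 7; 7 → 7 → 8; 8 → 8 → 11; 9 → 3 → 4; 10 → 5 → 6; 11 → 10 → 5.
So φψ in one-line form is 3 1 10 9 2 7 8 11 4 6 5.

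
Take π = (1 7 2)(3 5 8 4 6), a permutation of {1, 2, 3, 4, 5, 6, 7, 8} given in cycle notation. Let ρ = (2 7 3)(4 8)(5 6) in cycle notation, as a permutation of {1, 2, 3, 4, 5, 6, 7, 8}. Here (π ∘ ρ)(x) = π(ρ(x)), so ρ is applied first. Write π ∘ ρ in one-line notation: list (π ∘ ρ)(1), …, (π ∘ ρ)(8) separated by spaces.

(π ∘ ρ)(x) = π(ρ(x)). Computing each image: π(ρ(1)) = π(1) = 7, π(ρ(2)) = π(7) = 2, π(ρ(3)) = π(2) = 1, π(ρ(4)) = π(8) = 4, π(ρ(5)) = π(6) = 3, π(ρ(6)) = π(5) = 8, π(ρ(7)) = π(3) = 5, π(ρ(8)) = π(4) = 6.
Hence π ∘ ρ = [7 2 1 4 3 8 5 6].

7 2 1 4 3 8 5 6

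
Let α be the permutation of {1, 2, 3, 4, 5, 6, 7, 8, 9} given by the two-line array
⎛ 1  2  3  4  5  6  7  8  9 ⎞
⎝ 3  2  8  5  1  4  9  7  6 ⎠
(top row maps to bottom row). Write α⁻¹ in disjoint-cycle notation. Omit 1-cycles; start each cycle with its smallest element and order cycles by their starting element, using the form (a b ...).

First write α in disjoint cycles: (1 3 8 7 9 6 4 5).
Reversing each cycle (and rotating so the smallest element leads) gives α⁻¹ = (1 5 4 6 9 7 8 3).

(1 5 4 6 9 7 8 3)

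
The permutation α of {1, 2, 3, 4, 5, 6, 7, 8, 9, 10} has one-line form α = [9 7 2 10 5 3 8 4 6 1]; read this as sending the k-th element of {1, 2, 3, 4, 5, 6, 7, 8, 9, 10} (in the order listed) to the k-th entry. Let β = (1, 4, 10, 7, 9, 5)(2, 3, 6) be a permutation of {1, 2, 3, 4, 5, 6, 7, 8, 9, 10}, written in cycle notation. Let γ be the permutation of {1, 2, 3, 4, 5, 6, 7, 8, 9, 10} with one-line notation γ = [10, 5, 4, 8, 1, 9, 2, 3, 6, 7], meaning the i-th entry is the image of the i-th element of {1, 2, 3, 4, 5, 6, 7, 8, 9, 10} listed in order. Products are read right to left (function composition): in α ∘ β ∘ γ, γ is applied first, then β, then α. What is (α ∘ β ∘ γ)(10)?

6

(α ∘ β ∘ γ)(10) = α(β(γ(10))). γ(10) = 7, then β(7) = 9, then α(9) = 6, so the result is 6.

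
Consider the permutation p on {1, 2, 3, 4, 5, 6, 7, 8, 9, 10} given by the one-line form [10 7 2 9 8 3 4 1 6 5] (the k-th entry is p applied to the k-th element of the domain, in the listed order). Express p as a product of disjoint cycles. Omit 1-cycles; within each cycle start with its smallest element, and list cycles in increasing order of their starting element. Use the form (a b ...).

(1 10 5 8)(2 7 4 9 6 3)

Start at 1 and follow images: 1 → 10 → 5 → 8 → 1, giving the cycle (1 10 5 8).
Repeating from the next unused element and collecting all non-trivial cycles gives (1 10 5 8)(2 7 4 9 6 3).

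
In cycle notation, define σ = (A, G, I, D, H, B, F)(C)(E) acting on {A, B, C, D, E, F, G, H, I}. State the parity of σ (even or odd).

The cycle lengths are 7, 1, 1.
A cycle is odd iff its length is even; σ has 0 even-length cycles, so sgn(σ) = (−1)^0 and σ is even.

even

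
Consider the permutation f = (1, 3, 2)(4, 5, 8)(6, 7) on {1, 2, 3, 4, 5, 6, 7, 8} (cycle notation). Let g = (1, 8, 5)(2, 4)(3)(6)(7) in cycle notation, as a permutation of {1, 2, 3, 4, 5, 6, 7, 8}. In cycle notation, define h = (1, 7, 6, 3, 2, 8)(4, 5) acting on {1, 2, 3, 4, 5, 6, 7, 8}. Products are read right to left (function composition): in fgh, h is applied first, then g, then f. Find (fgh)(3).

Apply the permutations in order: h(3) = 2, then g(2) = 4, then f(4) = 5. So (fgh)(3) = 5.

5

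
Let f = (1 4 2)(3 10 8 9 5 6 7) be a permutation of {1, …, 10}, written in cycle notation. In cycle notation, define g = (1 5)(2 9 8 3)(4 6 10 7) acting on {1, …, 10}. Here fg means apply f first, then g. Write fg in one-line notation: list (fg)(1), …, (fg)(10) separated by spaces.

(fg)(x) = g(f(x)). Computing each image: g(f(1)) = g(4) = 6, g(f(2)) = g(1) = 5, g(f(3)) = g(10) = 7, g(f(4)) = g(2) = 9, g(f(5)) = g(6) = 10, g(f(6)) = g(7) = 4, g(f(7)) = g(3) = 2, g(f(8)) = g(9) = 8, g(f(9)) = g(5) = 1, g(f(10)) = g(8) = 3.
Hence fg = [6 5 7 9 10 4 2 8 1 3].

6 5 7 9 10 4 2 8 1 3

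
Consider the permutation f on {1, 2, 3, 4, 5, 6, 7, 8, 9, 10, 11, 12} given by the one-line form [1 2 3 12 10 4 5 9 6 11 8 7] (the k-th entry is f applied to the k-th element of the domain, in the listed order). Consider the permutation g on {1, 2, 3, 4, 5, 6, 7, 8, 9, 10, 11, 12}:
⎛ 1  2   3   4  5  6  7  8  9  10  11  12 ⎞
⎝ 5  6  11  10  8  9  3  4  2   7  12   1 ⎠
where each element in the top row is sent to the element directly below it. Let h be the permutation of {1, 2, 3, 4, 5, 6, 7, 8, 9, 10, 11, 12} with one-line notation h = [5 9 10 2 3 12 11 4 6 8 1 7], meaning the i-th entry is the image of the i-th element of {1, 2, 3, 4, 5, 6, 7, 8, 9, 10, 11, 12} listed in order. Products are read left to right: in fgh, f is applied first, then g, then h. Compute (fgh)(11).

2

Chase 11: f(11) = 8; g(8) = 4; h(4) = 2. Hence (fgh)(11) = 2.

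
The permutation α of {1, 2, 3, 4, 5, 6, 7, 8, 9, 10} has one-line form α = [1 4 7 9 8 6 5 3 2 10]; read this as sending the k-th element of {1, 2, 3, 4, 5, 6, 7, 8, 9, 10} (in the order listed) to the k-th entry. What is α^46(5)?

3

Tracing 5 → 8 → … returns to 5 after 4 steps, so 5 lies in a 4-cycle (3 7 5 8).
Since the cycle has length 4, α^46 acts on it the same as α^2 (46 mod 4 = 2).
Stepping 2 places around the cycle: 5 → 8 → 3.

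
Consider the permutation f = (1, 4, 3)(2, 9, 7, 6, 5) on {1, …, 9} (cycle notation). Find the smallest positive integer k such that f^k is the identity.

The disjoint cycles have lengths 5, 3, 1.
The order is lcm(5, 3) = 15.

15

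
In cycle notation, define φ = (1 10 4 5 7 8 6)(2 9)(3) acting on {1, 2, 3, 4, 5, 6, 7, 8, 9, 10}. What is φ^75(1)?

8

1 lies in the 7-cycle (1 10 4 5 7 8 6).
Powers repeat with period 7 on this cycle, and 75 mod 7 = 5, so φ^75(1) = φ^5(1).
Stepping 5 places around the cycle: 1 → 10 → 4 → 5 → 7 → 8.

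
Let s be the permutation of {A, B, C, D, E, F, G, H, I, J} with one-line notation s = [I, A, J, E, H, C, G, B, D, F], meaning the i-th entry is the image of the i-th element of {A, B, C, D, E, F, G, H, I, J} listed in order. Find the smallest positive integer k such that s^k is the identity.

Writing s as disjoint cycles, the cycle lengths are 6, 3, 1.
The order of s is the least common multiple of its cycle lengths: lcm(6, 3) = 6.

6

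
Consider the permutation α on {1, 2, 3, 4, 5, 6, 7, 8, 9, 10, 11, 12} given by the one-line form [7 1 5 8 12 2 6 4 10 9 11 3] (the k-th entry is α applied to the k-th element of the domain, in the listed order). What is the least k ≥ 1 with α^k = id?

12

The disjoint-cycle form of α has cycle lengths 4, 3, 2, 2, 1.
Since disjoint cycles commute, ord(α) = lcm(4, 3, 2, 2) = 12.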